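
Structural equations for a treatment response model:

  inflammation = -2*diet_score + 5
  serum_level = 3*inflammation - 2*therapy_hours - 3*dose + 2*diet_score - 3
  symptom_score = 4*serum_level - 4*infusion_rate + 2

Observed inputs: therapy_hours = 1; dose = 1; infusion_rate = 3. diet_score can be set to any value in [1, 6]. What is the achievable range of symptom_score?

Substituting into the serum_level equation gives serum_level = -4*diet_score + 7.
This gives symptom_score = -16*diet_score + 18.
Linear in diet_score, so extremes are at the endpoints: diet_score = 1 gives symptom_score = 2; diet_score = 6 gives symptom_score = -78.

-78 to 2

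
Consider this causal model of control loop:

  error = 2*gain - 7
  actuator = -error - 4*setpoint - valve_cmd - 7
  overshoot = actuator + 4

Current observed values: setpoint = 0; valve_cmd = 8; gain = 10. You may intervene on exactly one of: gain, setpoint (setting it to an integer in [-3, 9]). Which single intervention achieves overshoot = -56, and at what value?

Intervening on gain: overshoot = -2*gain - 4. Reaching -56 requires gain = 26, outside [-3, 9].
Intervening on setpoint: with other inputs at their observed values, overshoot = -4*setpoint - 24. Solving for -56 gives setpoint = 8, within [-3, 9].

set setpoint = 8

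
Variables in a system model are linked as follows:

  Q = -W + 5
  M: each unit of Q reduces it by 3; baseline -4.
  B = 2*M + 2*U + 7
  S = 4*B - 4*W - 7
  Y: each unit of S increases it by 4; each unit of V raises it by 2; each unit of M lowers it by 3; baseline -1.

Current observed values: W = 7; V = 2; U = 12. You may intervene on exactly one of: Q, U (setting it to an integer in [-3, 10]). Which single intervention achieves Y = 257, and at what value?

set U = 7

Intervening on Q: Y = -87*Q + 243. Reaching 257 requires Q = -14/87, not an integer.
Intervening on U: with other inputs at their observed values, Y = 32*U + 33. Solving for 257 gives U = 7, within [-3, 10].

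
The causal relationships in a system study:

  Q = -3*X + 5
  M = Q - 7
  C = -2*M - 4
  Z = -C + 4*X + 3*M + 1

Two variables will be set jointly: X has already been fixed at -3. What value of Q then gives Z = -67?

Q = -5

With X held at -3:
Intervening on Q fixes its value directly, overriding its dependence on X.
Substituting into the C equation gives C = -2*Q + 10.
Z becomes 5*Q - 42.
Solve 5*Q - 42 = -67: Q = (-67 + 42) / 5 = -5.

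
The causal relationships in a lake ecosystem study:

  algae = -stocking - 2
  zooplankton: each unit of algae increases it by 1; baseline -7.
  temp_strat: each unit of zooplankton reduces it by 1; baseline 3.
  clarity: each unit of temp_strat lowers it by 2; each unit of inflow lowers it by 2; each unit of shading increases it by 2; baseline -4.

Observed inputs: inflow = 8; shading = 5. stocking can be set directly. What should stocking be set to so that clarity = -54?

Substituting into the zooplankton equation gives zooplankton = -stocking - 9.
This gives temp_strat = stocking + 12.
So clarity = -2*stocking - 34.
Solve -2*stocking - 34 = -54: stocking = (-54 + 34) / -2 = 10.

stocking = 10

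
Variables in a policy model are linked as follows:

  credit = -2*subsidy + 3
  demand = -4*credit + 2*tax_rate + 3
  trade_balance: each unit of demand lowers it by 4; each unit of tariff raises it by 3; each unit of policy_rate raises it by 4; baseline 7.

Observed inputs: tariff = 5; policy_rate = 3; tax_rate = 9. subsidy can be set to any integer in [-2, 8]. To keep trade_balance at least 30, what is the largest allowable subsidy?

subsidy = -1

Substituting into the demand equation gives demand = 8*subsidy + 9.
So trade_balance = -32*subsidy - 2.
Require -32*subsidy - 2 ≥ 30, so subsidy ≤ -1.
The largest integer in [-2, 8] satisfying this is -1.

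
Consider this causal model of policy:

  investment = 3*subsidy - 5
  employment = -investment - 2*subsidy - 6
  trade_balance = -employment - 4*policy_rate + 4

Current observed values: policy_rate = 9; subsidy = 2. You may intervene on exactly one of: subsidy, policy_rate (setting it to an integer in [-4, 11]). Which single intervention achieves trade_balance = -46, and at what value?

Intervening on subsidy: with other inputs at their observed values, trade_balance = 5*subsidy - 31. Solving for -46 gives subsidy = -3, within [-4, 11].
Intervening on policy_rate: trade_balance = -4*policy_rate + 15. Reaching -46 requires policy_rate = 61/4, not an integer.

set subsidy = -3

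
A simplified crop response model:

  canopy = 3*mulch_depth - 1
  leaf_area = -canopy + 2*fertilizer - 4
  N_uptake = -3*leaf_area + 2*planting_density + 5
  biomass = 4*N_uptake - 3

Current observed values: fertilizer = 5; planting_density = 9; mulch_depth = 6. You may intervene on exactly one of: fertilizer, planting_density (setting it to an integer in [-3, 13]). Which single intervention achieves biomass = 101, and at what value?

Intervening on fertilizer: with other inputs at their observed values, biomass = -24*fertilizer + 341. Solving for 101 gives fertilizer = 10, within [-3, 13].
Intervening on planting_density: biomass = 8*planting_density + 149. Reaching 101 requires planting_density = -6, outside [-3, 13].

set fertilizer = 10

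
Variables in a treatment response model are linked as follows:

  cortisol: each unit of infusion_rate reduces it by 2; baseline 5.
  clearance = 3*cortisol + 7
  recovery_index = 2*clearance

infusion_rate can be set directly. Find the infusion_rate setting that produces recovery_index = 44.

infusion_rate = 0

Substituting into the clearance equation gives clearance = -6*infusion_rate + 22.
So recovery_index = -12*infusion_rate + 44.
Solve -12*infusion_rate + 44 = 44: infusion_rate = (44 - 44) / -12 = 0.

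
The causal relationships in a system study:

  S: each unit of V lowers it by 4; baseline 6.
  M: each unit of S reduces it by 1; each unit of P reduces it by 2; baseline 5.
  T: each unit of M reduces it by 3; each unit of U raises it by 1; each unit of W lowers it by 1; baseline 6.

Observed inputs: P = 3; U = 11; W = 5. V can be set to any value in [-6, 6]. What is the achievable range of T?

-39 to 105

Substituting into the M equation gives M = 4*V - 7.
This gives T = -12*V + 33.
Linear in V, so extremes are at the endpoints: V = -6 gives T = 105; V = 6 gives T = -39.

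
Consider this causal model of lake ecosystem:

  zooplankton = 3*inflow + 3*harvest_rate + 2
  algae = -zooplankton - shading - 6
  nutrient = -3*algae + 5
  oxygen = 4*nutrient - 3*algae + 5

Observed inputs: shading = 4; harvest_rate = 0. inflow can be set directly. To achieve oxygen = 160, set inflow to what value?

Substituting into the zooplankton equation gives zooplankton = 3*inflow + 2.
Substituting into the algae equation gives algae = -3*inflow - 12.
Substituting into the nutrient equation gives nutrient = 9*inflow + 41.
Substituting into the oxygen equation gives oxygen = 45*inflow + 205.
Solve 45*inflow + 205 = 160: inflow = (160 - 205) / 45 = -1.

inflow = -1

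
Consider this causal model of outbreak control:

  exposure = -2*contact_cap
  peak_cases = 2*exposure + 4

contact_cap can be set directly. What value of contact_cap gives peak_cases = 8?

Substituting into the peak_cases equation gives peak_cases = -4*contact_cap + 4.
Solve -4*contact_cap + 4 = 8: contact_cap = (8 - 4) / -4 = -1.

contact_cap = -1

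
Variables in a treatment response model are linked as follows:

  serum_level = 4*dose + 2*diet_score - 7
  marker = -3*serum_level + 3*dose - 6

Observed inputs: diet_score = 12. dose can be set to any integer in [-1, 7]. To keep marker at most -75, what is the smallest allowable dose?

Substituting into the serum_level equation gives serum_level = 4*dose + 17.
This gives marker = -9*dose - 57.
Require -9*dose - 57 ≤ -75, so dose ≥ 2.
The smallest integer in [-1, 7] satisfying this is 2.

dose = 2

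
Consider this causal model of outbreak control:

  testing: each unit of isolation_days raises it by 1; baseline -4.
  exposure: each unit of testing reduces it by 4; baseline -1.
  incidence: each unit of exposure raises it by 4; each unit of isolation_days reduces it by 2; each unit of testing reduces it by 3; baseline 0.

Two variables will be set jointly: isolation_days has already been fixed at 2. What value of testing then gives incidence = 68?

testing = -4

With isolation_days held at 2:
Intervening on testing fixes its value directly, overriding its dependence on isolation_days.
Substituting into the incidence equation gives incidence = -19*testing - 8.
Solve -19*testing - 8 = 68: testing = (68 + 8) / -19 = -4.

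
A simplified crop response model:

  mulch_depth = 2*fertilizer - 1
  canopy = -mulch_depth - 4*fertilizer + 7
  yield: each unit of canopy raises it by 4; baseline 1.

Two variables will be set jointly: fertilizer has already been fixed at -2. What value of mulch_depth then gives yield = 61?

With fertilizer held at -2:
Intervening on mulch_depth fixes its value directly, overriding its dependence on fertilizer.
Substituting into the canopy equation gives canopy = -mulch_depth + 15.
So yield = -4*mulch_depth + 61.
Solve -4*mulch_depth + 61 = 61: mulch_depth = (61 - 61) / -4 = 0.

mulch_depth = 0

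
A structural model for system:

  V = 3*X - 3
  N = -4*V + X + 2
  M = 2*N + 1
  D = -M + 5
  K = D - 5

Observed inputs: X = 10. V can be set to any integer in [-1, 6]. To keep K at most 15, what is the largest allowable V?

V = 5

Intervening on V fixes its value directly, overriding its dependence on X.
Substituting into the N equation gives N = -4*V + 12.
Substituting into the M equation gives M = -8*V + 25.
Substituting into the D equation gives D = 8*V - 20.
Substituting into the K equation gives K = 8*V - 25.
Require 8*V - 25 ≤ 15, so V ≤ 5.
The largest integer in [-1, 6] satisfying this is 5.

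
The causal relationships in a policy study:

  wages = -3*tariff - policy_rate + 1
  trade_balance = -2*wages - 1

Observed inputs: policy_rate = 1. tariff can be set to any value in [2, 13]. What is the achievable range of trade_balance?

Substituting into the wages equation gives wages = -3*tariff.
Substituting into the trade_balance equation gives trade_balance = 6*tariff - 1.
Linear in tariff, so extremes are at the endpoints: tariff = 2 gives trade_balance = 11; tariff = 13 gives trade_balance = 77.

11 to 77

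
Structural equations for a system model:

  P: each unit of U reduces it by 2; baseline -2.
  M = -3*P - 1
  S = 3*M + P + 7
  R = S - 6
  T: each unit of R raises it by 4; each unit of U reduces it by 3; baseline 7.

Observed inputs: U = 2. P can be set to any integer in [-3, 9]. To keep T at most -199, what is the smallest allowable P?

Intervening on P fixes its value directly, overriding its dependence on U.
Substituting into the S equation gives S = -8*P + 4.
Substituting into the R equation gives R = -8*P - 2.
So T = -32*P - 7.
Require -32*P - 7 ≤ -199, so P ≥ 6.
The smallest integer in [-3, 9] satisfying this is 6.

P = 6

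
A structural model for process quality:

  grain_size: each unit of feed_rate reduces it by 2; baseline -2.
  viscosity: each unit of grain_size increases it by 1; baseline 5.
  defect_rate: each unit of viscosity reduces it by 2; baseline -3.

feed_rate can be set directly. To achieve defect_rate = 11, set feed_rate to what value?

feed_rate = 5

Substituting into the viscosity equation gives viscosity = -2*feed_rate + 3.
This gives defect_rate = 4*feed_rate - 9.
Solve 4*feed_rate - 9 = 11: feed_rate = (11 + 9) / 4 = 5.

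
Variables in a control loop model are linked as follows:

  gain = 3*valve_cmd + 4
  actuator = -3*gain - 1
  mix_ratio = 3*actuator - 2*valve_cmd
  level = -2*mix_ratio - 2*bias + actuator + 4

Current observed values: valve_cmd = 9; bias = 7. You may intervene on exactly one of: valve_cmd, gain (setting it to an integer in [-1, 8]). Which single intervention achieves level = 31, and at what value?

set gain = 0

Intervening on valve_cmd: level = 49*valve_cmd + 55. Reaching 31 requires valve_cmd = -24/49, not an integer.
Intervening on gain: with other inputs at their observed values, level = 15*gain + 31. Solving for 31 gives gain = 0, within [-1, 8].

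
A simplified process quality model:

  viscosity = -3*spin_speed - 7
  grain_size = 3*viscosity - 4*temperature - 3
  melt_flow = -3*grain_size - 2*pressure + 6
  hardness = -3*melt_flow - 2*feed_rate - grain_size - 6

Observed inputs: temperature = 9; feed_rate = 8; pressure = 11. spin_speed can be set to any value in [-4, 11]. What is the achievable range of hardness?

Substituting into the grain_size equation gives grain_size = -9*spin_speed - 60.
This gives melt_flow = 27*spin_speed + 164.
This gives hardness = -72*spin_speed - 454.
Linear in spin_speed, so extremes are at the endpoints: spin_speed = -4 gives hardness = -166; spin_speed = 11 gives hardness = -1246.

-1246 to -166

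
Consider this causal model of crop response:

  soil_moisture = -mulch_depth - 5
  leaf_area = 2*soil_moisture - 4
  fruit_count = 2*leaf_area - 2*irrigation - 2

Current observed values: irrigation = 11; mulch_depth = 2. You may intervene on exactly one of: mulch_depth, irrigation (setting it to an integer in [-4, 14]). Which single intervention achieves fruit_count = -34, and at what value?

set irrigation = -2

Intervening on mulch_depth: fruit_count = -4*mulch_depth - 52. Reaching -34 requires mulch_depth = -9/2, not an integer.
Intervening on irrigation: with other inputs at their observed values, fruit_count = -2*irrigation - 38. Solving for -34 gives irrigation = -2, within [-4, 14].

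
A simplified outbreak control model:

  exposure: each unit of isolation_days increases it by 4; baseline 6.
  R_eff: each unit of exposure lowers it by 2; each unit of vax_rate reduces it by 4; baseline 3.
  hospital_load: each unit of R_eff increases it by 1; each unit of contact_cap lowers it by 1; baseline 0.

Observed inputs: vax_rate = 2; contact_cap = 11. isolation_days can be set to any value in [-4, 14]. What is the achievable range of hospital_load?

-140 to 4

Substituting into the R_eff equation gives R_eff = -8*isolation_days - 17.
Substituting into the hospital_load equation gives hospital_load = -8*isolation_days - 28.
Linear in isolation_days, so extremes are at the endpoints: isolation_days = -4 gives hospital_load = 4; isolation_days = 14 gives hospital_load = -140.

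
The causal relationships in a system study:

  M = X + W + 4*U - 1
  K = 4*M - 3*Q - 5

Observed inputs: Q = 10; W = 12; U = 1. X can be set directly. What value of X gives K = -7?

Substituting into the M equation gives M = X + 15.
K becomes 4*X + 25.
Solve 4*X + 25 = -7: X = (-7 - 25) / 4 = -8.

X = -8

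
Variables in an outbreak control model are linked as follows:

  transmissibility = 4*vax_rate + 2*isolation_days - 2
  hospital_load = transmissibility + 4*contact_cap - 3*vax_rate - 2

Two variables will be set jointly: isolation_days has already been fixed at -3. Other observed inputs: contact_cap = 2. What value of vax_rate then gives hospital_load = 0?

vax_rate = 2

With isolation_days held at -3:
Substituting into the transmissibility equation gives transmissibility = 4*vax_rate - 8.
Substituting into the hospital_load equation gives hospital_load = vax_rate - 2.
Solve vax_rate - 2 = 0: vax_rate = (0 + 2) / 1 = 2.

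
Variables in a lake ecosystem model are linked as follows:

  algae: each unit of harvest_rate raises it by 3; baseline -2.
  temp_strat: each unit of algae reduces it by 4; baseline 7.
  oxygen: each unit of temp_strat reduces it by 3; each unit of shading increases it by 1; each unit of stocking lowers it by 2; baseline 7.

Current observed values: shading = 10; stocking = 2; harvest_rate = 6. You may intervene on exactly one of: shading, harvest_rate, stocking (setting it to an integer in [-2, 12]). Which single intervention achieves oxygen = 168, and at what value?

Intervening on shading: oxygen = shading + 174. Reaching 168 requires shading = -6, outside [-2, 12].
Intervening on harvest_rate: oxygen = 36*harvest_rate - 32. Reaching 168 requires harvest_rate = 50/9, not an integer.
Intervening on stocking: with other inputs at their observed values, oxygen = -2*stocking + 188. Solving for 168 gives stocking = 10, within [-2, 12].

set stocking = 10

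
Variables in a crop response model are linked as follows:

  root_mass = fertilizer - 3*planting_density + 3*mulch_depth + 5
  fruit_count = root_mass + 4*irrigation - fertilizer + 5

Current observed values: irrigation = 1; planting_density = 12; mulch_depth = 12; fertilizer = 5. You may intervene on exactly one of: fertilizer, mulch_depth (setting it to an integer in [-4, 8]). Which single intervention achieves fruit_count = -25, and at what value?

set mulch_depth = -1

Intervening on fertilizer: the paths from fertilizer to fruit_count cancel (net effect zero), leaving fruit_count = 14; -25 is unreachable this way.
Intervening on mulch_depth: with other inputs at their observed values, fruit_count = 3*mulch_depth - 22. Solving for -25 gives mulch_depth = -1, within [-4, 8].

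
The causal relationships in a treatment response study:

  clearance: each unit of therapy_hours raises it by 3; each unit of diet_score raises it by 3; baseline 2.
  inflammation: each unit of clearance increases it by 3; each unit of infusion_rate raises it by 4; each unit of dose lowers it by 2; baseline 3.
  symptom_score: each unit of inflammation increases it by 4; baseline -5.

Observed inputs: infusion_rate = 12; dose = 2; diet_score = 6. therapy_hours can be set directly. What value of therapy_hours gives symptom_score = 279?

therapy_hours = -4

Substituting into the clearance equation gives clearance = 3*therapy_hours + 20.
Substituting into the inflammation equation gives inflammation = 9*therapy_hours + 107.
Substituting into the symptom_score equation gives symptom_score = 36*therapy_hours + 423.
Solve 36*therapy_hours + 423 = 279: therapy_hours = (279 - 423) / 36 = -4.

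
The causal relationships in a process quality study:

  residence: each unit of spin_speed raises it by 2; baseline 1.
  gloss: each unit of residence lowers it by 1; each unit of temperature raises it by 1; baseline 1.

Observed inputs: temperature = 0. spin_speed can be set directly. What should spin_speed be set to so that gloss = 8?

spin_speed = -4

Substituting into the gloss equation gives gloss = -2*spin_speed.
Solve -2*spin_speed = 8: spin_speed = 8 / -2 = -4.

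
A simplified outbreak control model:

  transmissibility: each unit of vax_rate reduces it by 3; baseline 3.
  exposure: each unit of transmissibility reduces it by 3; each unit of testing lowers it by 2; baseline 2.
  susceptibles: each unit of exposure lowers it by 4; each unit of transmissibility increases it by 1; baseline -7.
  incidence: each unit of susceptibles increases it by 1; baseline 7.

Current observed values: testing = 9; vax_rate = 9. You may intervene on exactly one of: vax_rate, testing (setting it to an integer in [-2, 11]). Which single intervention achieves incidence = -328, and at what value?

set testing = -1

Intervening on vax_rate: incidence = -39*vax_rate + 103. Reaching -328 requires vax_rate = 431/39, not an integer.
Intervening on testing: with other inputs at their observed values, incidence = 8*testing - 320. Solving for -328 gives testing = -1, within [-2, 11].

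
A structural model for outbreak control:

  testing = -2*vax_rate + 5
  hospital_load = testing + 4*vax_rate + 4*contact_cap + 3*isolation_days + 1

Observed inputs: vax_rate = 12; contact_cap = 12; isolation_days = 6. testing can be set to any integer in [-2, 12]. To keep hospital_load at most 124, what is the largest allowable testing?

Intervening on testing fixes its value directly, overriding its dependence on vax_rate.
Substituting into the hospital_load equation gives hospital_load = testing + 115.
Require testing + 115 ≤ 124, so testing ≤ 9.
The largest integer in [-2, 12] satisfying this is 9.

testing = 9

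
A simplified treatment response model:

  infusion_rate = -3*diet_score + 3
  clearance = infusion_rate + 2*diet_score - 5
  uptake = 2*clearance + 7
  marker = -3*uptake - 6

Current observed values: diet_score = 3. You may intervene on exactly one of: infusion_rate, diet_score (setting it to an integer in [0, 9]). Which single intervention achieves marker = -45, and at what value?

set infusion_rate = 2

Intervening on infusion_rate: with other inputs at their observed values, marker = -6*infusion_rate - 33. Solving for -45 gives infusion_rate = 2, within [0, 9].
Intervening on diet_score: marker = 6*diet_score - 15. Reaching -45 requires diet_score = -5, outside [0, 9].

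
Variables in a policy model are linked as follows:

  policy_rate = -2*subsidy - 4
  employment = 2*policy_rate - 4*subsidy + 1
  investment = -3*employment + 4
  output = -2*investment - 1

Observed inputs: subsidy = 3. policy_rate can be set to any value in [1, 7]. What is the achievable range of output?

Intervening on policy_rate fixes its value directly, overriding its dependence on subsidy.
Substituting into the employment equation gives employment = 2*policy_rate - 11.
This gives investment = -6*policy_rate + 37.
Substituting into the output equation gives output = 12*policy_rate - 75.
Linear in policy_rate, so extremes are at the endpoints: policy_rate = 1 gives output = -63; policy_rate = 7 gives output = 9.

-63 to 9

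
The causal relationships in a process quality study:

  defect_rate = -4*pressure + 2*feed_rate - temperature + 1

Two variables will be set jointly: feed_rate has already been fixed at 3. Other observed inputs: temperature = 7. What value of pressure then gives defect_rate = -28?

With feed_rate held at 3:
Substituting into the defect_rate equation gives defect_rate = -4*pressure.
Solve -4*pressure = -28: pressure = -28 / -4 = 7.

pressure = 7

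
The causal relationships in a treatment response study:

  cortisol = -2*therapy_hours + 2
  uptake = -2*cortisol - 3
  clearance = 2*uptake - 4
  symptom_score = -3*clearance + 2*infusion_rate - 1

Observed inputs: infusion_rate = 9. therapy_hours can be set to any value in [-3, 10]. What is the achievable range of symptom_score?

Substituting into the uptake equation gives uptake = 4*therapy_hours - 7.
Substituting into the clearance equation gives clearance = 8*therapy_hours - 18.
Substituting into the symptom_score equation gives symptom_score = -24*therapy_hours + 71.
Linear in therapy_hours, so extremes are at the endpoints: therapy_hours = -3 gives symptom_score = 143; therapy_hours = 10 gives symptom_score = -169.

-169 to 143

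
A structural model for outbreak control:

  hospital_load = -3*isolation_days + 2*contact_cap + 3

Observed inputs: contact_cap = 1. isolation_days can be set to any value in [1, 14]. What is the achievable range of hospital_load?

Substituting into the hospital_load equation gives hospital_load = -3*isolation_days + 5.
Linear in isolation_days, so extremes are at the endpoints: isolation_days = 1 gives hospital_load = 2; isolation_days = 14 gives hospital_load = -37.

-37 to 2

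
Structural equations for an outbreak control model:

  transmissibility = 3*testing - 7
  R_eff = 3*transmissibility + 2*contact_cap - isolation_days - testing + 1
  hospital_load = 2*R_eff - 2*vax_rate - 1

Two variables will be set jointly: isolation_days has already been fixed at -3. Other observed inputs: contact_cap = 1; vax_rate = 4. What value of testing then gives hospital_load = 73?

testing = 7

With isolation_days held at -3:
Substituting into the R_eff equation gives R_eff = 8*testing - 15.
hospital_load becomes 16*testing - 39.
Solve 16*testing - 39 = 73: testing = (73 + 39) / 16 = 7.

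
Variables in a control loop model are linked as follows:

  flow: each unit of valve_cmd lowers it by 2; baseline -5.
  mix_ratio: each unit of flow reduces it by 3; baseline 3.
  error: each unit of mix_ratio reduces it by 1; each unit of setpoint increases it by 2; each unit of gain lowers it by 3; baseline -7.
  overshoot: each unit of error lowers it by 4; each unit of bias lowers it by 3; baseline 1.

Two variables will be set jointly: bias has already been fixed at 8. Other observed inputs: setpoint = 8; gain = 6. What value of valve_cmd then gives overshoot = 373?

With bias held at 8:
Substituting into the mix_ratio equation gives mix_ratio = 6*valve_cmd + 18.
Substituting into the error equation gives error = -6*valve_cmd - 27.
Substituting into the overshoot equation gives overshoot = 24*valve_cmd + 85.
Solve 24*valve_cmd + 85 = 373: valve_cmd = (373 - 85) / 24 = 12.

valve_cmd = 12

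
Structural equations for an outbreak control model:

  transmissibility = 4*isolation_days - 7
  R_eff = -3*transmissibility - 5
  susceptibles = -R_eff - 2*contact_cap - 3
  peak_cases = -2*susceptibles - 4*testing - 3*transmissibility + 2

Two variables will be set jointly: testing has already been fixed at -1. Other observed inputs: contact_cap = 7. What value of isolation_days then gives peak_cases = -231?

isolation_days = 9

With testing held at -1:
Substituting into the R_eff equation gives R_eff = -12*isolation_days + 16.
susceptibles becomes 12*isolation_days - 33.
So peak_cases = -36*isolation_days + 93.
Solve -36*isolation_days + 93 = -231: isolation_days = (-231 - 93) / -36 = 9.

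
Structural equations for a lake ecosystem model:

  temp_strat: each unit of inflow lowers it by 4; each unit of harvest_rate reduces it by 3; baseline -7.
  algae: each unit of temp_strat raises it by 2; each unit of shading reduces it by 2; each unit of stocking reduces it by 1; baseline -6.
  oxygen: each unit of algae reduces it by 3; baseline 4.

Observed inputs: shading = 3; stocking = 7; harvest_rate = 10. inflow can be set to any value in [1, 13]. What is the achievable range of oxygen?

307 to 595

Substituting into the temp_strat equation gives temp_strat = -4*inflow - 37.
This gives algae = -8*inflow - 93.
This gives oxygen = 24*inflow + 283.
Linear in inflow, so extremes are at the endpoints: inflow = 1 gives oxygen = 307; inflow = 13 gives oxygen = 595.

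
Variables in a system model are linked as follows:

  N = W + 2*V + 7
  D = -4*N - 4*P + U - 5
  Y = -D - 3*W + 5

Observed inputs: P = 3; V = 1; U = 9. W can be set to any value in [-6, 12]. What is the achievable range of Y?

Substituting into the N equation gives N = W + 9.
Substituting into the D equation gives D = -4*W - 44.
This gives Y = W + 49.
Linear in W, so extremes are at the endpoints: W = -6 gives Y = 43; W = 12 gives Y = 61.

43 to 61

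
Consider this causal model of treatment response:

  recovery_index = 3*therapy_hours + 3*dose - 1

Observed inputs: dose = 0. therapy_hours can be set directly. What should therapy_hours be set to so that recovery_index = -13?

Substituting into the recovery_index equation gives recovery_index = 3*therapy_hours - 1.
Solve 3*therapy_hours - 1 = -13: therapy_hours = (-13 + 1) / 3 = -4.

therapy_hours = -4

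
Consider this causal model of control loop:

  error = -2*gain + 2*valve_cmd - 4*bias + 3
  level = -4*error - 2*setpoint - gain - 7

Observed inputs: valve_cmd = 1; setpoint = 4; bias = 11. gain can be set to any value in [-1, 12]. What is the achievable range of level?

Substituting into the error equation gives error = -2*gain - 39.
level becomes 7*gain + 141.
Linear in gain, so extremes are at the endpoints: gain = -1 gives level = 134; gain = 12 gives level = 225.

134 to 225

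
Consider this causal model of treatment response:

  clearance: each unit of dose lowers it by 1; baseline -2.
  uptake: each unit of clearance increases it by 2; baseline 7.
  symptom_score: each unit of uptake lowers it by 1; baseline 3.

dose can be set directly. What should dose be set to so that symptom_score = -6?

Substituting into the uptake equation gives uptake = -2*dose + 3.
This gives symptom_score = 2*dose.
Solve 2*dose = -6: dose = -6 / 2 = -3.

dose = -3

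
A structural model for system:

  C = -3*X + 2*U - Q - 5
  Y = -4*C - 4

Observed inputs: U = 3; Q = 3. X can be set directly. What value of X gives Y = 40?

X = 3

Substituting into the C equation gives C = -3*X - 2.
So Y = 12*X + 4.
Solve 12*X + 4 = 40: X = (40 - 4) / 12 = 3.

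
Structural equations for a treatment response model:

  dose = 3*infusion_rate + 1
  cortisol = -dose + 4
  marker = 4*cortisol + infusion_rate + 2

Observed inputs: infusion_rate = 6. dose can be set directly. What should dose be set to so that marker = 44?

dose = -5

Intervening on dose fixes its value directly, overriding its dependence on infusion_rate.
Substituting into the marker equation gives marker = -4*dose + 24.
Solve -4*dose + 24 = 44: dose = (44 - 24) / -4 = -5.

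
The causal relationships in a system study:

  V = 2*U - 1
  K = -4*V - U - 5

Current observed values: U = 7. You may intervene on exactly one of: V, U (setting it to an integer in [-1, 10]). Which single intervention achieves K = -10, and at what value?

Intervening on V: K = -4*V - 12. Reaching -10 requires V = -1/2, not an integer.
Intervening on U: with other inputs at their observed values, K = -9*U - 1. Solving for -10 gives U = 1, within [-1, 10].

set U = 1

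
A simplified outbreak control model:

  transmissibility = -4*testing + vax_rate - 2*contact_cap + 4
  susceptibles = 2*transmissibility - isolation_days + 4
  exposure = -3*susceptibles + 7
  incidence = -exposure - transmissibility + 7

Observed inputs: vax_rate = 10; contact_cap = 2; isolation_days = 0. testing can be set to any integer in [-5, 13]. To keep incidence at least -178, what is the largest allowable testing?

Substituting into the transmissibility equation gives transmissibility = -4*testing + 10.
Substituting into the susceptibles equation gives susceptibles = -8*testing + 24.
This gives exposure = 24*testing - 65.
Substituting into the incidence equation gives incidence = -20*testing + 62.
Require -20*testing + 62 ≥ -178, so testing ≤ 12.
The largest integer in [-5, 13] satisfying this is 12.

testing = 12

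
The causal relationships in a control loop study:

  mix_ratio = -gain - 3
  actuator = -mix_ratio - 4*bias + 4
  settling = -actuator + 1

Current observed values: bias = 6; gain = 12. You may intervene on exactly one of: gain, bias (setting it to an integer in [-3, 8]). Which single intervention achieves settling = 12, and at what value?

Intervening on gain: with other inputs at their observed values, settling = -gain + 18. Solving for 12 gives gain = 6, within [-3, 8].
Intervening on bias: settling = 4*bias - 18. Reaching 12 requires bias = 15/2, not an integer.

set gain = 6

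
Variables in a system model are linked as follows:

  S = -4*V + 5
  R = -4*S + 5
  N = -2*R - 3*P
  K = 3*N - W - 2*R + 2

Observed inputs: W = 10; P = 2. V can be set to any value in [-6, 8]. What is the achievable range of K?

Substituting into the R equation gives R = 16*V - 15.
Substituting into the N equation gives N = -32*V + 24.
Substituting into the K equation gives K = -128*V + 94.
Linear in V, so extremes are at the endpoints: V = -6 gives K = 862; V = 8 gives K = -930.

-930 to 862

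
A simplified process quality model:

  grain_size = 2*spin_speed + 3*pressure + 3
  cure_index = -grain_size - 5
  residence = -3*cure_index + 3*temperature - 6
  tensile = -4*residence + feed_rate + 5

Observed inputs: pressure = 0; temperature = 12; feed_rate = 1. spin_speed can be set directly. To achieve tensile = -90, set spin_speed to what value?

Substituting into the grain_size equation gives grain_size = 2*spin_speed + 3.
cure_index becomes -2*spin_speed - 8.
residence becomes 6*spin_speed + 54.
This gives tensile = -24*spin_speed - 210.
Solve -24*spin_speed - 210 = -90: spin_speed = (-90 + 210) / -24 = -5.

spin_speed = -5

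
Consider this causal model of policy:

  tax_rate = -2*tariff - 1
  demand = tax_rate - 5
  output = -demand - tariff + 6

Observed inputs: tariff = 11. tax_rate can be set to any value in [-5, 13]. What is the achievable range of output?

-13 to 5

Intervening on tax_rate fixes its value directly, overriding its dependence on tariff.
Substituting into the output equation gives output = -tax_rate.
Linear in tax_rate, so extremes are at the endpoints: tax_rate = -5 gives output = 5; tax_rate = 13 gives output = -13.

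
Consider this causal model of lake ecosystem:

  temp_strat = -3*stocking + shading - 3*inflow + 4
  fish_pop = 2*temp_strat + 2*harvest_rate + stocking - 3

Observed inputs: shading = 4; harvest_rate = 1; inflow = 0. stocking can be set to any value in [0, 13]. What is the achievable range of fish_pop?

-50 to 15

Substituting into the temp_strat equation gives temp_strat = -3*stocking + 8.
Substituting into the fish_pop equation gives fish_pop = -5*stocking + 15.
Linear in stocking, so extremes are at the endpoints: stocking = 0 gives fish_pop = 15; stocking = 13 gives fish_pop = -50.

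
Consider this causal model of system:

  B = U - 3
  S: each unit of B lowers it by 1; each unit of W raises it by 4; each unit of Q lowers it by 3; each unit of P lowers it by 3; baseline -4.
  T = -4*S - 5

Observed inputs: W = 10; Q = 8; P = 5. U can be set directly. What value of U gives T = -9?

U = -1

Substituting into the S equation gives S = -U.
This gives T = 4*U - 5.
Solve 4*U - 5 = -9: U = (-9 + 5) / 4 = -1.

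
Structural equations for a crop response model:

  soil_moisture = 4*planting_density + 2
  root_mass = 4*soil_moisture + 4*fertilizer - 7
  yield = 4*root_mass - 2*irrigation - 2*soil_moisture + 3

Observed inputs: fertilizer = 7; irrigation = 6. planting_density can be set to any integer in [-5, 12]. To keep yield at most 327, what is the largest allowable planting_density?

Substituting into the root_mass equation gives root_mass = 16*planting_density + 29.
This gives yield = 56*planting_density + 103.
Require 56*planting_density + 103 ≤ 327, so planting_density ≤ 4.
The largest integer in [-5, 12] satisfying this is 4.

planting_density = 4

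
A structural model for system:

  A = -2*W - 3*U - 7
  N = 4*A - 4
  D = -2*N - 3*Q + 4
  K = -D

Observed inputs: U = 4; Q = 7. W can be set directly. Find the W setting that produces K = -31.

W = -7

Substituting into the A equation gives A = -2*W - 19.
N becomes -8*W - 80.
This gives D = 16*W + 143.
Substituting into the K equation gives K = -16*W - 143.
Solve -16*W - 143 = -31: W = (-31 + 143) / -16 = -7.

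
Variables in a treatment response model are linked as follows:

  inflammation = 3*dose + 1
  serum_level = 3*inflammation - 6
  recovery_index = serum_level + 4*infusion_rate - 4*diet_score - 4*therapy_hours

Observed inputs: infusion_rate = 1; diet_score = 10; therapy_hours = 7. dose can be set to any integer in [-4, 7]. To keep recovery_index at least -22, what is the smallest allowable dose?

dose = 5

Substituting into the serum_level equation gives serum_level = 9*dose - 3.
So recovery_index = 9*dose - 67.
Require 9*dose - 67 ≥ -22, so dose ≥ 5.
The smallest integer in [-4, 7] satisfying this is 5.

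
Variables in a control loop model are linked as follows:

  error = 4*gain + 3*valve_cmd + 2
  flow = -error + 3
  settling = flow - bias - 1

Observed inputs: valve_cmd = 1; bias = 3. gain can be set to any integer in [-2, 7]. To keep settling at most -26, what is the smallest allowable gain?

gain = 5

Substituting into the error equation gives error = 4*gain + 5.
Substituting into the flow equation gives flow = -4*gain - 2.
Substituting into the settling equation gives settling = -4*gain - 6.
Require -4*gain - 6 ≤ -26, so gain ≥ 5.
The smallest integer in [-2, 7] satisfying this is 5.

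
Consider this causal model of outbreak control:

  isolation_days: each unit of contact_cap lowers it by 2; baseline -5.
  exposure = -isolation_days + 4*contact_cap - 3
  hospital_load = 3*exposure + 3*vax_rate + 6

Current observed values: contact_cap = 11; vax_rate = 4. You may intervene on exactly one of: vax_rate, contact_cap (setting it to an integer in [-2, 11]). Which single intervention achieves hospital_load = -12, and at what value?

set contact_cap = -2

Intervening on vax_rate: hospital_load = 3*vax_rate + 210. Reaching -12 requires vax_rate = -74, outside [-2, 11].
Intervening on contact_cap: with other inputs at their observed values, hospital_load = 18*contact_cap + 24. Solving for -12 gives contact_cap = -2, within [-2, 11].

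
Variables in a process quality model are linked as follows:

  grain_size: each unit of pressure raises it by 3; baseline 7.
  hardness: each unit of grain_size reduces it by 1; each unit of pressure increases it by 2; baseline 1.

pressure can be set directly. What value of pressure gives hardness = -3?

Substituting into the hardness equation gives hardness = -pressure - 6.
Solve -pressure - 6 = -3: pressure = (-3 + 6) / -1 = -3.

pressure = -3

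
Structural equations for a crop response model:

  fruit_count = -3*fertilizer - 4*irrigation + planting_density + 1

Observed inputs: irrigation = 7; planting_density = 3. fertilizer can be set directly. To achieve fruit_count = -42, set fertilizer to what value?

Substituting into the fruit_count equation gives fruit_count = -3*fertilizer - 24.
Solve -3*fertilizer - 24 = -42: fertilizer = (-42 + 24) / -3 = 6.

fertilizer = 6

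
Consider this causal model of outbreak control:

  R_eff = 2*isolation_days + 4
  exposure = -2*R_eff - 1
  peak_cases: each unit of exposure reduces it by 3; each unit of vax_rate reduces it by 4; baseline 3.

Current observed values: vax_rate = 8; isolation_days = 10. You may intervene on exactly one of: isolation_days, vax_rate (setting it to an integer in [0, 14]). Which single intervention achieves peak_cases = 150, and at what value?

set vax_rate = 0

Intervening on isolation_days: peak_cases = 12*isolation_days - 2. Reaching 150 requires isolation_days = 38/3, not an integer.
Intervening on vax_rate: with other inputs at their observed values, peak_cases = -4*vax_rate + 150. Solving for 150 gives vax_rate = 0, within [0, 14].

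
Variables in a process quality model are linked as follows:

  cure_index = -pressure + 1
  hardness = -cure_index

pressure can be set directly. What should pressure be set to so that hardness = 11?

pressure = 12

Substituting into the hardness equation gives hardness = pressure - 1.
Solve pressure - 1 = 11: pressure = (11 + 1) / 1 = 12.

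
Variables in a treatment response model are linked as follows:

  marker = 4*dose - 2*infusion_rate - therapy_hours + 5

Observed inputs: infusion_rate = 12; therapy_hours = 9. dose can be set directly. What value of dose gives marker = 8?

Substituting into the marker equation gives marker = 4*dose - 28.
Solve 4*dose - 28 = 8: dose = (8 + 28) / 4 = 9.

dose = 9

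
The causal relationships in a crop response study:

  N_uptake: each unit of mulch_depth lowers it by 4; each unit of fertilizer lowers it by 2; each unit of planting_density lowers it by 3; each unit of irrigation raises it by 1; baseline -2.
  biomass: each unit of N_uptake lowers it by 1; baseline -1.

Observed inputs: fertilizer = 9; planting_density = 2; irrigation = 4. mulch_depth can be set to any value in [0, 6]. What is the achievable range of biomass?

21 to 45

Substituting into the N_uptake equation gives N_uptake = -4*mulch_depth - 22.
Substituting into the biomass equation gives biomass = 4*mulch_depth + 21.
Linear in mulch_depth, so extremes are at the endpoints: mulch_depth = 0 gives biomass = 21; mulch_depth = 6 gives biomass = 45.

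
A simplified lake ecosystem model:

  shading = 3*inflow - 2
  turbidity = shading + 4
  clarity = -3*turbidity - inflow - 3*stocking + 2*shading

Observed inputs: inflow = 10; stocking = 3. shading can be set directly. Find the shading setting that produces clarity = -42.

shading = 11

Intervening on shading fixes its value directly, overriding its dependence on inflow.
Substituting into the clarity equation gives clarity = -shading - 31.
Solve -shading - 31 = -42: shading = (-42 + 31) / -1 = 11.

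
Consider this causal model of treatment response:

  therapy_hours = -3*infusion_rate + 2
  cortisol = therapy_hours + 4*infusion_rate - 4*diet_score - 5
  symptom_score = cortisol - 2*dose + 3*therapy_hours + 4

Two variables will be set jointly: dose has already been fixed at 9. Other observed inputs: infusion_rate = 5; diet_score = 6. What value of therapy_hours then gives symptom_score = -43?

With dose held at 9:
Intervening on therapy_hours fixes its value directly, overriding its dependence on infusion_rate.
Substituting into the cortisol equation gives cortisol = therapy_hours - 9.
Substituting into the symptom_score equation gives symptom_score = 4*therapy_hours - 23.
Solve 4*therapy_hours - 23 = -43: therapy_hours = (-43 + 23) / 4 = -5.

therapy_hours = -5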